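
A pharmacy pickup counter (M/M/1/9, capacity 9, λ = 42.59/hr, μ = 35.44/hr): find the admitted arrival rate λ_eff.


ρ = 1.2017; P_K = (1−ρ)ρ^9/(1−ρ^10) = 0.199660
λ_eff = λ(1 − P_K) = 42.59·(1 − 0.199660) = 42.59·0.800340 = 34.0865 /hr

Final: 34.0865 /hr


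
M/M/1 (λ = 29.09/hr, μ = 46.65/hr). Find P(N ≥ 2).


ρ = 29.09/46.65 = 0.6236
P(N ≥ n) = ρ^n = 0.6236^2 = 0.388852

Final: 0.388852


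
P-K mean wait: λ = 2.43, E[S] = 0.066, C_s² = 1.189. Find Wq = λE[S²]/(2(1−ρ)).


ρ = λ·E[S] = 2.43·0.066 = 0.1604
E[S²] = E[S]²(1+C_s²) = 0.066²·(1+1.189) = 0.009535
Wq = λ·E[S²]/(2(1−ρ)) = 2.43·0.009535/(2·0.8396) = 0.01380 hr

Final: 0.01380 hr


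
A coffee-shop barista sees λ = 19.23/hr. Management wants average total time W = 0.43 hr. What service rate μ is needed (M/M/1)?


W = 1/(μ−λ) ⇒ μ − λ = 1/W = 1/0.43 = 2.3256
μ = λ + 1/W = 19.23 + 2.3256 = 21.5556 per hr

Final: 21.5556 /hr


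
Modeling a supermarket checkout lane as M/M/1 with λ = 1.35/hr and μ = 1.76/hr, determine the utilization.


ρ = λ/μ = 1.35/1.76 = 0.7670

Final: 0.7670


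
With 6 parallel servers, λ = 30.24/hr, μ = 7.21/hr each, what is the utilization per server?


ρ = λ/(cμ) = 30.24/(6·7.21) = 30.24/43.26 = 0.6990

Final: 0.6990


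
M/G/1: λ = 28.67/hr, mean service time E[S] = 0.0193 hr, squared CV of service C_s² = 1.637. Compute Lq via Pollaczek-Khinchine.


ρ = λ·E[S] = 28.67·0.0193 = 0.5533
Lq = ρ²(1+C_s²)/(2(1−ρ)) = 0.3062·(1+1.637)/(2·0.4467)
= 0.3062·2.6370/0.8933 = 0.90378

Final: 0.90378


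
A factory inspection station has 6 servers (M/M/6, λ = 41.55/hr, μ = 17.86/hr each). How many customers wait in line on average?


a = λ/μ = 2.3264; ρ = a/6 = 0.3877
P₀ = 0.097284
Lq = P₀·a^c·ρ / (c!·(1−ρ)²) = 0.097284·158.53948·0.3877/(720·0.37486)
= 0.02216

Final: 0.02216


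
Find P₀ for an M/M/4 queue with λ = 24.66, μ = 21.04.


a = λ/μ = 24.66/21.04 = 1.1721; ρ = a/c = 0.2930
Σ_{k=0}^{3} a^k/k! (terms k=0..3) = 1.00000 + 1.17205 + 0.68685 + 0.26834 = 3.12725
Tail: a^4/(4!(1−ρ)) = 1.88708/(24·0.7070) = 0.11122
P₀ = 1/(3.12725 + 0.11122) = 1/3.23847 = 0.308788

Final: 0.308788


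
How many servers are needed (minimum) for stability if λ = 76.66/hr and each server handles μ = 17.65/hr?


Stability requires cμ > λ ⇔ c > λ/μ.
λ/μ = 76.66/17.65 = 4.3433
Minimum integer c = ⌊4.3433⌋ + 1 = 5
Check: 5·17.65 = 88.25 > 76.66, while 4·17.65 = 70.60 ≤ 76.66

Final: 5 servers


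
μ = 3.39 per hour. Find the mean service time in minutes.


Mean service time = 1/μ = 1/3.39 hour = 0.29499 hour
In minutes: 0.29499 × 60 = 17.6991 min

Final: 17.6991 min


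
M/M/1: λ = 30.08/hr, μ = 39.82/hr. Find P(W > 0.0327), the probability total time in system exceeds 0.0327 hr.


W ~ Exponential(μ−λ) for M/M/1.
μ − λ = 39.82 − 30.08 = 9.7400
P(W > t) = e^{−(μ−λ)t} = e^{−0.3185} = 0.727241

Final: 0.727241


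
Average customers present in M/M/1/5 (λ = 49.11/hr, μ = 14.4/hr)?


ρ = 49.11/14.4 = 3.4104
L = ρ[1 − (K+1)ρ^K + Kρ^(K+1)] / [(1−ρ)(1−ρ^(K+1))]
Numerator: 3.4104·(1 − 6·461.357102 + 5·1573.419949) = 17392.978813
Denominator: (-2.4104)·(-1572.419949) = 3790.187252
L = 17392.978813/3790.187252 = 4.5889

Final: 4.5889


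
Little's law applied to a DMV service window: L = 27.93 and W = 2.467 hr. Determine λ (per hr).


λ = L/W = 27.93/2.467 = 11.3214 /hr

Final: 11.3214 /hr


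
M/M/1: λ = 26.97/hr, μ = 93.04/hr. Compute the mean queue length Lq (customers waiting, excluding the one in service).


ρ = 26.97/93.04 = 0.2899
Lq = ρ²/(1−ρ) = 0.08403/0.7101 = 0.1183

Final: 0.1183


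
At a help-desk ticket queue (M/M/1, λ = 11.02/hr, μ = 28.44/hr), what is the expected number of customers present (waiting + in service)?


ρ = λ/μ = 11.02/28.44 = 0.3875
L = ρ/(1−ρ) = 0.3875/(1 − 0.3875) = 0.3875/0.6125 = 0.6326

Final: 0.6326


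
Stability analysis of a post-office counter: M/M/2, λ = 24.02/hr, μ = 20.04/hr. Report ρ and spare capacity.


Total capacity cμ = 2·20.04 = 40.08/hr
ρ = λ/(cμ) = 24.02/40.08 = 0.5993
Stable ⇔ ρ < 1: YES
Spare capacity = cμ − λ = 40.08 − 24.02 = 16.06/hr

Final: ρ = 0.5993; stable; margin = 16.06/hr


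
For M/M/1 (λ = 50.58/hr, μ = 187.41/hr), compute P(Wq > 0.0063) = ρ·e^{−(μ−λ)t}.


ρ = 50.58/187.41 = 0.2699
P(Wq > t) = ρ·e^{−(μ−λ)t} = 0.2699·e^{−0.8620}
= 0.2699·0.422304 = 0.113976

Final: 0.113976


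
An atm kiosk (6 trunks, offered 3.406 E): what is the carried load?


B(6,3.406) = 0.076385 (Erlang-B)
Carried load = a(1 − B) = 3.406·(1 − 0.076385) = 3.406·0.923615 = 3.1458 E

Final: 3.1458 Erlangs


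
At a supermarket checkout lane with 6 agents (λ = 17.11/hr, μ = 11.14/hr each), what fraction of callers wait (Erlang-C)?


a = λ/μ = 1.5359; ρ = a/6 = 0.2560
P₀ = 0.215198 (from M/M/c formula)
C(c,a) = [a^c/(c!(1−ρ))]·P₀ = [13.12771/(720·0.7440)]·0.215198
= 0.02451·0.215198 = 0.005274

Final: 0.005274


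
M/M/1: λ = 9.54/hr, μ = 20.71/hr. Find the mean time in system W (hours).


W = 1/(μ−λ) = 1/(20.71 − 9.54) = 1/11.17 = 0.08953 hr

Final: 0.08953 hr


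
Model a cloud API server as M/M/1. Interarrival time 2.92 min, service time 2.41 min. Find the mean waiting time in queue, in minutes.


λ = 60/2.92 = 20.5479 /hr
μ = 60/2.41 = 24.8963 /hr
ρ = λ/μ = 20.5479/24.8963 = 0.8253
Wq = ρ/(μ−λ) = 0.8253/(24.8963−20.5479) = 0.18981 hr
In minutes: 0.18981·60 = 11.388 min

Final: 11.388 min


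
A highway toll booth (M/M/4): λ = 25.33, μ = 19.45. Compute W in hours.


a = 1.3023; ρ = 0.3256; P₀ = 0.270551
Lq = P₀·a^c·ρ/(c!(1−ρ)²) = 0.02321
Wq = Lq/λ = 0.02321/25.33 = 0.0009163 hr
W = Wq + 1/μ = 0.0009163 + 0.05141 = 0.05233 hr

Final: 0.05233 hr


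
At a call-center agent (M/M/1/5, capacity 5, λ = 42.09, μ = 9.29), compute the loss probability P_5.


ρ = λ/μ = 42.09/9.29 = 4.5307
P_K = (1−ρ)ρ^K/(1−ρ^(K+1)) = (-3.5307·1909.044530)/(1 − 8649.266337)
= -6740.221807/-8648.266337 = 0.779373

Final: 0.779373


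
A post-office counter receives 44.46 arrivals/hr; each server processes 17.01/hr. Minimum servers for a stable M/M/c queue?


Stability requires cμ > λ ⇔ c > λ/μ.
λ/μ = 44.46/17.01 = 2.6138
Minimum integer c = ⌊2.6138⌋ + 1 = 3
Check: 3·17.01 = 51.03 > 44.46, while 2·17.01 = 34.02 ≤ 44.46

Final: 3 servers


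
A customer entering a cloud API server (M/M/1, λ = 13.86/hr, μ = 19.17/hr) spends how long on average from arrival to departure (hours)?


W = 1/(μ−λ) = 1/(19.17 − 13.86) = 1/5.31 = 0.1883 hr

Final: 0.1883 hr


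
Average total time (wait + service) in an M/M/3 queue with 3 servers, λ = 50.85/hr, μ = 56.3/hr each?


a = 0.9032; ρ = 0.3011; P₀ = 0.402127
Lq = P₀·a^c·ρ/(c!(1−ρ)²) = 0.03043
Wq = Lq/λ = 0.03043/50.85 = 0.0005985 hr
W = Wq + 1/μ = 0.0005985 + 0.01776 = 0.01836 hr

Final: 0.01836 hr


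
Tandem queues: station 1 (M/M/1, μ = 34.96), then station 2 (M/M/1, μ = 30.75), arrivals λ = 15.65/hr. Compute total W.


Each node sees arrival rate λ = 15.65/hr (tandem ⇒ throughput preserved).
W₁ = 1/(μ₁−λ) = 1/(34.96−15.65) = 0.05179 hr
W₂ = 1/(μ₂−λ) = 1/(30.75−15.65) = 0.06623 hr
W_total = W₁ + W₂ = 0.05179 + 0.06623 = 0.11801 hr

Final: 0.11801 hr


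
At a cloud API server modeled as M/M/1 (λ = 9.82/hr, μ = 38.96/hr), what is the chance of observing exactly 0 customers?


ρ = 9.82/38.96 = 0.2521
P_n = (1−ρ)·ρ^n = (1 − 0.2521)·0.2521^0 = 0.7479·1.000000 = 0.747947

Final: 0.747947


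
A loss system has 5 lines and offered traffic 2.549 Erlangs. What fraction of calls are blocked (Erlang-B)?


B(c,a) = (a^c/c!) / Σ_{k=0}^{c} a^k/k!
a^5/5! = 0.896743
Σ terms (k=0..5): 1.00000 + 2.54900 + 3.24870 + 2.76031 + 1.75901 + 0.89674 = 12.213765
B = 0.896743/12.213765 = 0.073421

Final: 0.073421


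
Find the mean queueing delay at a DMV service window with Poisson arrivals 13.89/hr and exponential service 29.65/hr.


ρ = 13.89/29.65 = 0.4685
Wq = ρ/(μ−λ) = 0.4685/(29.65 − 13.89) = 0.4685/15.76 = 0.02972 hr

Final: 0.02972 hr


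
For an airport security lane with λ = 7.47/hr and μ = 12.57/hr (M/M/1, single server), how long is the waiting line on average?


ρ = 7.47/12.57 = 0.5943
Lq = ρ²/(1−ρ) = 0.3532/0.4057 = 0.8704

Final: 0.8704


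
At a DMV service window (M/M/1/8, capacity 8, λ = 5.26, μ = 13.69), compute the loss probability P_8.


ρ = λ/μ = 5.26/13.69 = 0.3842
P_K = (1−ρ)ρ^K/(1−ρ^(K+1)) = (0.6158·0.0004750)/(1 − 0.0001825)
= 0.0002925/0.999818 = 0.0002925

Final: 0.0002925


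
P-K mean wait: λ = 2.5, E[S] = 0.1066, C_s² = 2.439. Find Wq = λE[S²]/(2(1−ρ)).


ρ = λ·E[S] = 2.5·0.1066 = 0.2665
E[S²] = E[S]²(1+C_s²) = 0.1066²·(1+2.439) = 0.039079
Wq = λ·E[S²]/(2(1−ρ)) = 2.5·0.039079/(2·0.7335) = 0.06660 hr

Final: 0.06660 hr


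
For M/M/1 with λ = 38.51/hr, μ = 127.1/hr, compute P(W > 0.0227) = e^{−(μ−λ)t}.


W ~ Exponential(μ−λ) for M/M/1.
μ − λ = 127.1 − 38.51 = 88.5900
P(W > t) = e^{−(μ−λ)t} = e^{−2.0110} = 0.133856

Final: 0.133856


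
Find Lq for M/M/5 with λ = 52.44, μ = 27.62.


a = λ/μ = 1.8986; ρ = a/5 = 0.3797
P₀ = 0.148929
Lq = P₀·a^c·ρ / (c!·(1−ρ)²) = 0.148929·24.67147·0.3797/(120·0.38474)
= 0.03022

Final: 0.03022


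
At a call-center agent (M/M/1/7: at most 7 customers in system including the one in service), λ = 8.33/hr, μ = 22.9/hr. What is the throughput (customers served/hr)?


ρ = 0.3638; P_K = (1−ρ)ρ^7/(1−ρ^8) = 0.0005363
λ_eff = λ(1 − P_K) = 8.33·(1 − 0.0005363) = 8.33·0.999464 = 8.3255 /hr

Final: 8.3255 /hr


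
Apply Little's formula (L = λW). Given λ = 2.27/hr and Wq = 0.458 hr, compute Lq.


Lq = λWq = 2.27·0.458 = 1.0397

Final: 1.0397


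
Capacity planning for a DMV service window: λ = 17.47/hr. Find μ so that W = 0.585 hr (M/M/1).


W = 1/(μ−λ) ⇒ μ − λ = 1/W = 1/0.585 = 1.7094
μ = λ + 1/W = 17.47 + 1.7094 = 19.1794 per hr

Final: 19.1794 /hr


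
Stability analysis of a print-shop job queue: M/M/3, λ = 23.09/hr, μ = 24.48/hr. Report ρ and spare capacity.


Total capacity cμ = 3·24.48 = 73.44/hr
ρ = λ/(cμ) = 23.09/73.44 = 0.3144
Stable ⇔ ρ < 1: YES
Spare capacity = cμ − λ = 73.44 − 23.09 = 50.35/hr

Final: ρ = 0.3144; stable; margin = 50.35/hr


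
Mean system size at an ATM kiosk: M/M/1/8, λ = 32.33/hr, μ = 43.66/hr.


ρ = 32.33/43.66 = 0.7405
L = ρ[1 − (K+1)ρ^K + Kρ^(K+1)] / [(1−ρ)(1−ρ^(K+1))]
Numerator: 0.7405·(1 − 9·0.090402 + 8·0.066942) = 0.534579
Denominator: (0.2595)·(0.933058) = 0.242134
L = 0.534579/0.242134 = 2.2078

Final: 2.2078


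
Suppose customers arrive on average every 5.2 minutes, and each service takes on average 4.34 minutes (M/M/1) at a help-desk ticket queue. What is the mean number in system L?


λ = 60/5.2 = 11.5385 /hr
μ = 60/4.34 = 13.8249 /hr
ρ = λ/μ = 11.5385/13.8249 = 0.8346
L = ρ/(1−ρ) = 0.8346/0.1654 = 5.0465

Final: 5.0465


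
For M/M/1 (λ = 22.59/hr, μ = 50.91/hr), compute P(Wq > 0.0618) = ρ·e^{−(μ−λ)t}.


ρ = 22.59/50.91 = 0.4437
P(Wq > t) = ρ·e^{−(μ−λ)t} = 0.4437·e^{−1.7502}
= 0.4437·0.173743 = 0.077094

Final: 0.077094


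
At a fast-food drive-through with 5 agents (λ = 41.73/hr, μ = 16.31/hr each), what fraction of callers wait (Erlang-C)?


a = λ/μ = 2.5586; ρ = a/5 = 0.5117
P₀ = 0.075302 (from M/M/c formula)
C(c,a) = [a^c/(c!(1−ρ))]·P₀ = [109.64078/(120·0.4883)]·0.075302
= 1.87117·0.075302 = 0.140903

Final: 0.140903


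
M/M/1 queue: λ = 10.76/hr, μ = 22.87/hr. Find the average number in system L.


ρ = λ/μ = 10.76/22.87 = 0.4705
L = ρ/(1−ρ) = 0.4705/(1 − 0.4705) = 0.4705/0.5295 = 0.8885

Final: 0.8885


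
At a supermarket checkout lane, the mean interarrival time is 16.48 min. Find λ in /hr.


λ = 1/(interarrival time) in consistent units.
1 hour = 60 min, so λ = 60/16.48 = 3.6408 per hour

Final: 3.6408 /hr


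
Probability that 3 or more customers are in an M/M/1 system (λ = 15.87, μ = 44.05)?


ρ = 15.87/44.05 = 0.3603
P(N ≥ n) = ρ^n = 0.3603^3 = 0.046762

Final: 0.046762


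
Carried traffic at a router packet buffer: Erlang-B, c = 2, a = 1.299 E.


B(2,1.299) = 0.268464 (Erlang-B)
Carried load = a(1 − B) = 1.299·(1 − 0.268464) = 1.299·0.731536 = 0.9503 E

Final: 0.9503 Erlangs


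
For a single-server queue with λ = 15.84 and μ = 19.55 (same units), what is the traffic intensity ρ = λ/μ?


ρ = λ/μ = 15.84/19.55 = 0.8102

Final: 0.8102


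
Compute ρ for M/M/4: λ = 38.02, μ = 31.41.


ρ = λ/(cμ) = 38.02/(4·31.41) = 38.02/125.64 = 0.3026

Final: 0.3026


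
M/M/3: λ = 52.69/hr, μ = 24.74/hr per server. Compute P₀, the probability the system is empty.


a = λ/μ = 52.69/24.74 = 2.1297; ρ = a/c = 0.7099
Σ_{k=0}^{2} a^k/k! (terms k=0..2) = 1.00000 + 2.12975 + 2.26792 = 5.39767
Tail: a^3/(3!(1−ρ)) = 9.66019/(6·0.2901) = 5.55023
P₀ = 1/(5.39767 + 5.55023) = 1/10.94790 = 0.091342

Final: 0.091342


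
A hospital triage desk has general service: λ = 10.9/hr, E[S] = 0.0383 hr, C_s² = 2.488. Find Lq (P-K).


ρ = λ·E[S] = 10.9·0.0383 = 0.4175
Lq = ρ²(1+C_s²)/(2(1−ρ)) = 0.1743·(1+2.488)/(2·0.5825)
= 0.1743·3.4880/1.1651 = 0.52177

Final: 0.52177


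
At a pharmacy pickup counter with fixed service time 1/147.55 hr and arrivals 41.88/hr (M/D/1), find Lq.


ρ = 41.88/147.55 = 0.2838
M/D/1: Lq = ρ²/(2(1−ρ)) = 0.08056/(2·0.7162) = 0.05625

Final: 0.05625


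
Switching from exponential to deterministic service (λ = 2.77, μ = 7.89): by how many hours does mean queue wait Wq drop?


ρ = 2.77/7.89 = 0.3511
Wq(M/M/1) = ρ/(μ−λ) = 0.3511/5.12 = 0.06857 hr
Wq(M/D/1) = ρ/(2(μ−λ)) = 0.03428 hr
Savings = 0.06857 − 0.03428 = 0.03428 hr

Final: 0.03428 hr


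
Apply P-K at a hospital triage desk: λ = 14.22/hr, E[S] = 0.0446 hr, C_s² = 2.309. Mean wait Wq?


ρ = λ·E[S] = 14.22·0.0446 = 0.6342
E[S²] = E[S]²(1+C_s²) = 0.0446²·(1+2.309) = 0.006582
Wq = λ·E[S²]/(2(1−ρ)) = 14.22·0.006582/(2·0.3658) = 0.12794 hr

Final: 0.12794 hr


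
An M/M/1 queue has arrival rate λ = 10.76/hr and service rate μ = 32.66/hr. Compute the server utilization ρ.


ρ = λ/μ = 10.76/32.66 = 0.3295

Final: 0.3295


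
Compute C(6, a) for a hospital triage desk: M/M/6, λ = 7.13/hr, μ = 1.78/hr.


a = λ/μ = 4.0056; ρ = a/6 = 0.6676
P₀ = 0.016578 (from M/M/c formula)
C(c,a) = [a^c/(c!(1−ρ))]·P₀ = [4130.63828/(720·0.3324)]·0.016578
= 17.25947·0.016578 = 0.286135

Final: 0.286135


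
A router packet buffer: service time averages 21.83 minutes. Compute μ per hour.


μ = 1/(service time) in consistent units.
1 hour = 60 min, so μ = 60/21.83 = 2.7485 per hour

Final: 2.7485 /hr


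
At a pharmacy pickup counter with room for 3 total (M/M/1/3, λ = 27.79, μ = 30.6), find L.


ρ = 27.79/30.6 = 0.9082
L = ρ[1 − (K+1)ρ^K + Kρ^(K+1)] / [(1−ρ)(1−ρ^(K+1))]
Numerator: 0.9082·(1 − 4·0.749034 + 3·0.680250) = 0.040518
Denominator: (0.09183)·(0.319750) = 0.029363
L = 0.040518/0.029363 = 1.3799

Final: 1.3799


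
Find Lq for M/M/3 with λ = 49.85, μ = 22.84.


a = λ/μ = 2.1826; ρ = a/3 = 0.7275
P₀ = 0.083865
Lq = P₀·a^c·ρ / (c!·(1−ρ)²) = 0.083865·10.39698·0.7275/(6·0.07424)
= 1.42406

Final: 1.42406


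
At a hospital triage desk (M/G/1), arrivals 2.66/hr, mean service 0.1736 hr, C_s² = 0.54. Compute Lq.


ρ = λ·E[S] = 2.66·0.1736 = 0.4618
Lq = ρ²(1+C_s²)/(2(1−ρ)) = 0.2132·(1+0.54)/(2·0.5382)
= 0.2132·1.5400/1.0764 = 0.30506

Final: 0.30506


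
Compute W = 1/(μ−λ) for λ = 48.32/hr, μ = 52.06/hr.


W = 1/(μ−λ) = 1/(52.06 − 48.32) = 1/3.74 = 0.2674 hr

Final: 0.2674 hr


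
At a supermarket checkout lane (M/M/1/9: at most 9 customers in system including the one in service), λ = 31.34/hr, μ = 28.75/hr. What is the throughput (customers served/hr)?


ρ = 1.0901; P_K = (1−ρ)ρ^9/(1−ρ^10) = 0.142998
λ_eff = λ(1 − P_K) = 31.34·(1 − 0.142998) = 31.34·0.857002 = 26.8585 /hr

Final: 26.8585 /hr


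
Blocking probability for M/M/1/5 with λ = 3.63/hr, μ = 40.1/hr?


ρ = λ/μ = 3.63/40.1 = 0.09052
P_K = (1−ρ)ρ^K/(1−ρ^(K+1)) = (0.9095·0.000006079)/(1 − 0.0000005503)
= 0.000005528/0.999999 = 0.000005528

Final: 0.000005528


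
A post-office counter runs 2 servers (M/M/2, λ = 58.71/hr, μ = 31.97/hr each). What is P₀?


a = λ/μ = 58.71/31.97 = 1.8364; ρ = a/c = 0.9182
Σ_{k=0}^{1} a^k/k! (terms k=0..1) = 1.00000 + 1.83641 = 2.83641
Tail: a^2/(2!(1−ρ)) = 3.37240/(2·0.08180) = 20.61483
P₀ = 1/(2.83641 + 20.61483) = 1/23.45124 = 0.042642

Final: 0.042642


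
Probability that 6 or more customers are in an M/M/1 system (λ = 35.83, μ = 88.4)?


ρ = 35.83/88.4 = 0.4053
P(N ≥ n) = ρ^n = 0.4053^6 = 0.004434

Final: 0.004434


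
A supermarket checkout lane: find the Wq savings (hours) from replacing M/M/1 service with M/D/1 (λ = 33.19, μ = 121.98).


ρ = 33.19/121.98 = 0.2721
Wq(M/M/1) = ρ/(μ−λ) = 0.2721/88.79 = 0.003064 hr
Wq(M/D/1) = ρ/(2(μ−λ)) = 0.001532 hr
Savings = 0.003064 − 0.001532 = 0.001532 hr

Final: 0.001532 hr


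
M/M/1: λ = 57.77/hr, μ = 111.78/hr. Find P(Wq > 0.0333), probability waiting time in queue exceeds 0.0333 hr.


ρ = 57.77/111.78 = 0.5168
P(Wq > t) = ρ·e^{−(μ−λ)t} = 0.5168·e^{−1.7985}
= 0.5168·0.165542 = 0.085555

Final: 0.085555


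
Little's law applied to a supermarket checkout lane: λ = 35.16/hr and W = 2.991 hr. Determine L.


L = λW = 35.16·2.991 = 105.1636

Final: 105.1636


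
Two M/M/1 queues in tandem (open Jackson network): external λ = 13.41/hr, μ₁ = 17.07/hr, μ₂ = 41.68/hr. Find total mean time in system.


Each node sees arrival rate λ = 13.41/hr (tandem ⇒ throughput preserved).
W₁ = 1/(μ₁−λ) = 1/(17.07−13.41) = 0.27322 hr
W₂ = 1/(μ₂−λ) = 1/(41.68−13.41) = 0.03537 hr
W_total = W₁ + W₂ = 0.27322 + 0.03537 = 0.30860 hr

Final: 0.30860 hr


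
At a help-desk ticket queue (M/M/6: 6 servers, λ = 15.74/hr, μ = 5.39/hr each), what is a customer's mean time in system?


a = 2.9202; ρ = 0.4867; P₀ = 0.053157
Lq = P₀·a^c·ρ/(c!(1−ρ)²) = 0.08458
Wq = Lq/λ = 0.08458/15.74 = 0.005373 hr
W = Wq + 1/μ = 0.005373 + 0.18553 = 0.19090 hr

Final: 0.19090 hr


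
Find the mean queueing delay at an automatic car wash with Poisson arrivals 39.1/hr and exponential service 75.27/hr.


ρ = 39.1/75.27 = 0.5195
Wq = ρ/(μ−λ) = 0.5195/(75.27 − 39.1) = 0.5195/36.17 = 0.01436 hr

Final: 0.01436 hr


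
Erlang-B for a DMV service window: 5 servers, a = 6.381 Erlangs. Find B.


B(c,a) = (a^c/c!) / Σ_{k=0}^{c} a^k/k!
a^5/5! = 88.158152
Σ terms (k=0..5): 1.00000 + 6.38100 + 20.35858 + 43.30270 + 69.07863 + 88.15815 = 228.279066
B = 88.158152/228.279066 = 0.386186

Final: 0.386186


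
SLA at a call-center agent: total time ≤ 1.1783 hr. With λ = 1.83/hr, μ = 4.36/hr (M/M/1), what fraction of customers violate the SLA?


W ~ Exponential(μ−λ) for M/M/1.
μ − λ = 4.36 − 1.83 = 2.5300
P(W > t) = e^{−(μ−λ)t} = e^{−2.9811} = 0.050737

Final: 0.050737


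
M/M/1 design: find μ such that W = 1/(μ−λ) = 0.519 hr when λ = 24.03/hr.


W = 1/(μ−λ) ⇒ μ − λ = 1/W = 1/0.519 = 1.9268
μ = λ + 1/W = 24.03 + 1.9268 = 25.9568 per hr

Final: 25.9568 /hr


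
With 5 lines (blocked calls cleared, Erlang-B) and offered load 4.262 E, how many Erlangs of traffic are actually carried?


B(5,4.262) = 0.222309 (Erlang-B)
Carried load = a(1 − B) = 4.262·(1 − 0.222309) = 4.262·0.777691 = 3.3145 E

Final: 3.3145 Erlangs


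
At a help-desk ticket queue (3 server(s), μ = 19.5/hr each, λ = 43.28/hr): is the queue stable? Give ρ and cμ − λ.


Total capacity cμ = 3·19.5 = 58.50/hr
ρ = λ/(cμ) = 43.28/58.50 = 0.7398
Stable ⇔ ρ < 1: YES
Spare capacity = cμ − λ = 58.50 − 43.28 = 15.22/hr

Final: ρ = 0.7398; stable; margin = 15.22/hr


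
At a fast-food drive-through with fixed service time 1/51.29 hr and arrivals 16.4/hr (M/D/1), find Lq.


ρ = 16.4/51.29 = 0.3198
M/D/1: Lq = ρ²/(2(1−ρ)) = 0.1022/(2·0.6802) = 0.07515

Final: 0.07515


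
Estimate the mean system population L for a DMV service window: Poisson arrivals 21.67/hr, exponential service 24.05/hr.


ρ = λ/μ = 21.67/24.05 = 0.9010
L = ρ/(1−ρ) = 0.9010/(1 − 0.9010) = 0.9010/0.09896 = 9.1050

Final: 9.1050


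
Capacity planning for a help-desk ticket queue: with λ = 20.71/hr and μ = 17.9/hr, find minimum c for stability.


Stability requires cμ > λ ⇔ c > λ/μ.
λ/μ = 20.71/17.9 = 1.1570
Minimum integer c = ⌊1.1570⌋ + 1 = 2
Check: 2·17.9 = 35.80 > 20.71, while 1·17.9 = 17.90 ≤ 20.71

Final: 2 servers


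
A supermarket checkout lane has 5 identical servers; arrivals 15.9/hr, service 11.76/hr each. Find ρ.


ρ = λ/(cμ) = 15.9/(5·11.76) = 15.9/58.80 = 0.2704

Final: 0.2704


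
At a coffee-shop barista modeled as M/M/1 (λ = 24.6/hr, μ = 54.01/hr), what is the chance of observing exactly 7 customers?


ρ = 24.6/54.01 = 0.4555
P_n = (1−ρ)·ρ^n = (1 − 0.4555)·0.4555^7 = 0.5445·0.004067 = 0.002214

Final: 0.002214


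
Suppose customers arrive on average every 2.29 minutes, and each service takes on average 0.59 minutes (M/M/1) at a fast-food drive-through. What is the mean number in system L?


λ = 60/2.29 = 26.2009 /hr
μ = 60/0.59 = 101.6949 /hr
ρ = λ/μ = 26.2009/101.6949 = 0.2576
L = ρ/(1−ρ) = 0.2576/0.7424 = 0.3471

Final: 0.3471


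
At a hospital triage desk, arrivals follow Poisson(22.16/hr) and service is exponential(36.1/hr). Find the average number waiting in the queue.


ρ = 22.16/36.1 = 0.6139
Lq = ρ²/(1−ρ) = 0.3768/0.3861 = 0.9758

Final: 0.9758


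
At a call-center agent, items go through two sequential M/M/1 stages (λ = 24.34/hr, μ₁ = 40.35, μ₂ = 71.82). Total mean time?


Each node sees arrival rate λ = 24.34/hr (tandem ⇒ throughput preserved).
W₁ = 1/(μ₁−λ) = 1/(40.35−24.34) = 0.06246 hr
W₂ = 1/(μ₂−λ) = 1/(71.82−24.34) = 0.02106 hr
W_total = W₁ + W₂ = 0.06246 + 0.02106 = 0.08352 hr

Final: 0.08352 hr


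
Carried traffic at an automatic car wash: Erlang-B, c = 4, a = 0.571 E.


B(4,0.571) = 0.002503 (Erlang-B)
Carried load = a(1 − B) = 0.571·(1 − 0.002503) = 0.571·0.997497 = 0.5696 E

Final: 0.5696 Erlangs


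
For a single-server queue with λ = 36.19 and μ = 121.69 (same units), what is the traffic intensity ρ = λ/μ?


ρ = λ/μ = 36.19/121.69 = 0.2974

Final: 0.2974


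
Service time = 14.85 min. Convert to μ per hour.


μ = 1/(service time) in consistent units.
1 hour = 60 min, so μ = 60/14.85 = 4.0404 per hour

Final: 4.0404 /hr


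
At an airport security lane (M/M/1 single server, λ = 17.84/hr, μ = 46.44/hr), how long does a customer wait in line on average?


ρ = 17.84/46.44 = 0.3842
Wq = ρ/(μ−λ) = 0.3842/(46.44 − 17.84) = 0.3842/28.60 = 0.01343 hr

Final: 0.01343 hr


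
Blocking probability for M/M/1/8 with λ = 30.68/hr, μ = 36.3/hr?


ρ = λ/μ = 30.68/36.3 = 0.8452
P_K = (1−ρ)ρ^K/(1−ρ^(K+1)) = (0.1548·0.260369)/(1 − 0.220059)
= 0.040311/0.779941 = 0.051684

Final: 0.051684


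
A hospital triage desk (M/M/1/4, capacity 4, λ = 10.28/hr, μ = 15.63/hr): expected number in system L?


ρ = 10.28/15.63 = 0.6577
L = ρ[1 − (K+1)ρ^K + Kρ^(K+1)] / [(1−ρ)(1−ρ^(K+1))]
Numerator: 0.6577·(1 − 5·0.187127 + 4·0.123075) = 0.366124
Denominator: (0.3423)·(0.876925) = 0.300163
L = 0.366124/0.300163 = 1.2198

Final: 1.2198


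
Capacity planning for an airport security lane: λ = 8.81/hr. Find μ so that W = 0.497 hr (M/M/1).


W = 1/(μ−λ) ⇒ μ − λ = 1/W = 1/0.497 = 2.0121
μ = λ + 1/W = 8.81 + 2.0121 = 10.8221 per hr

Final: 10.8221 /hr


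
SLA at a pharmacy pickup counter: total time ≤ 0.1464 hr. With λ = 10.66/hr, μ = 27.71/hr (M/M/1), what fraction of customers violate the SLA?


W ~ Exponential(μ−λ) for M/M/1.
μ − λ = 27.71 − 10.66 = 17.0500
P(W > t) = e^{−(μ−λ)t} = e^{−2.4961} = 0.082404

Final: 0.082404


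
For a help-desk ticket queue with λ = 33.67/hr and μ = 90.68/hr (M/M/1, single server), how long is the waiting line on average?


ρ = 33.67/90.68 = 0.3713
Lq = ρ²/(1−ρ) = 0.1379/0.6287 = 0.2193

Final: 0.2193


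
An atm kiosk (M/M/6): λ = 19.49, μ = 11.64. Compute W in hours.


a = 1.6744; ρ = 0.2791; P₀ = 0.187328
Lq = P₀·a^c·ρ/(c!(1−ρ)²) = 0.003079
Wq = Lq/λ = 0.003079/19.49 = 0.0001580 hr
W = Wq + 1/μ = 0.0001580 + 0.08591 = 0.08607 hr

Final: 0.08607 hr


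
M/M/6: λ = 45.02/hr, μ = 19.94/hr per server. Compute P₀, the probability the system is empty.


a = λ/μ = 45.02/19.94 = 2.2578; ρ = a/c = 0.3763
Σ_{k=0}^{5} a^k/k! (terms k=0..5) = 1.00000 + 2.25777 + 2.54877 + 1.91818 + 1.08270 + 0.48890 = 9.29633
Tail: a^6/(6!(1−ρ)) = 132.45917/(720·0.6237) = 0.29497
P₀ = 1/(9.29633 + 0.29497) = 1/9.59130 = 0.104261

Final: 0.104261


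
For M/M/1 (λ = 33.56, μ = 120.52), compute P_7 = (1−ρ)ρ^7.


ρ = 33.56/120.52 = 0.2785
P_n = (1−ρ)·ρ^n = (1 − 0.2785)·0.2785^7 = 0.7215·0.0001298 = 0.00009367

Final: 0.00009367


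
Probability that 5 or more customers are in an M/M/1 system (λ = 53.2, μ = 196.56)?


ρ = 53.2/196.56 = 0.2707
P(N ≥ n) = ρ^n = 0.2707^5 = 0.001452

Final: 0.001452


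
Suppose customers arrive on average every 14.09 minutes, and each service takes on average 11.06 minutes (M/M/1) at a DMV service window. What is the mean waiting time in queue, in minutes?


λ = 60/14.09 = 4.2583 /hr
μ = 60/11.06 = 5.4250 /hr
ρ = λ/μ = 4.2583/5.4250 = 0.7850
Wq = ρ/(μ−λ) = 0.7850/(5.4250−4.2583) = 0.67285 hr
In minutes: 0.67285·60 = 40.371 min

Final: 40.371 min


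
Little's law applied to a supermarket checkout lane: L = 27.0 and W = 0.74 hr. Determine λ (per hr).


λ = L/W = 27.0/0.74 = 36.4865 /hr

Final: 36.4865 /hr


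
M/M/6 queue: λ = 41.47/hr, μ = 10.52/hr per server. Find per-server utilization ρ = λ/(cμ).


ρ = λ/(cμ) = 41.47/(6·10.52) = 41.47/63.12 = 0.6570

Final: 0.6570


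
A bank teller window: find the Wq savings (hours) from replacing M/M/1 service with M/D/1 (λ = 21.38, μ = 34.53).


ρ = 21.38/34.53 = 0.6192
Wq(M/M/1) = ρ/(μ−λ) = 0.6192/13.15 = 0.04709 hr
Wq(M/D/1) = ρ/(2(μ−λ)) = 0.02354 hr
Savings = 0.04709 − 0.02354 = 0.02354 hr

Final: 0.02354 hr


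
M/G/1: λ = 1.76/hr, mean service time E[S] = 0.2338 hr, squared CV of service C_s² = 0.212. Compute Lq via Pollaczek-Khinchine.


ρ = λ·E[S] = 1.76·0.2338 = 0.4115
Lq = ρ²(1+C_s²)/(2(1−ρ)) = 0.1693·(1+0.212)/(2·0.5885)
= 0.1693·1.2120/1.1770 = 0.17435

Final: 0.17435


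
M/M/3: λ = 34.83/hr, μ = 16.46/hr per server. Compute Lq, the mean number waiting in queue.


a = λ/μ = 2.1160; ρ = a/3 = 0.7053
P₀ = 0.093335
Lq = P₀·a^c·ρ / (c!·(1−ρ)²) = 0.093335·9.47482·0.7053/(6·0.08682)
= 1.19740

Final: 1.19740


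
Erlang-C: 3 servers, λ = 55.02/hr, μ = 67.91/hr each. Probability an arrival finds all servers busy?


a = λ/μ = 0.8102; ρ = a/3 = 0.2701
P₀ = 0.442512 (from M/M/c formula)
C(c,a) = [a^c/(c!(1−ρ))]·P₀ = [0.53181/(6·0.7299)]·0.442512
= 0.12143·0.442512 = 0.053734

Final: 0.053734


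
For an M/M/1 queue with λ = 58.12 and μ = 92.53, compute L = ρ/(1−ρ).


ρ = λ/μ = 58.12/92.53 = 0.6281
L = ρ/(1−ρ) = 0.6281/(1 − 0.6281) = 0.6281/0.3719 = 1.6890

Final: 1.6890


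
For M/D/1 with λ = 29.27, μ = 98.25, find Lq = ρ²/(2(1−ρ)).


ρ = 29.27/98.25 = 0.2979
M/D/1: Lq = ρ²/(2(1−ρ)) = 0.08875/(2·0.7021) = 0.06321

Final: 0.06321


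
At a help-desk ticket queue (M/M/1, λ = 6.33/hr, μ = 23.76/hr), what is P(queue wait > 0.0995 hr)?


ρ = 6.33/23.76 = 0.2664
P(Wq > t) = ρ·e^{−(μ−λ)t} = 0.2664·e^{−1.7343}
= 0.2664·0.176526 = 0.047029

Final: 0.047029


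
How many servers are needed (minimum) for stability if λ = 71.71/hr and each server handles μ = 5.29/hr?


Stability requires cμ > λ ⇔ c > λ/μ.
λ/μ = 71.71/5.29 = 13.5558
Minimum integer c = ⌊13.5558⌋ + 1 = 14
Check: 14·5.29 = 74.06 > 71.71, while 13·5.29 = 68.77 ≤ 71.71

Final: 14 servers


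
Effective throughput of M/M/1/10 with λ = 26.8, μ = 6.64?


ρ = 4.0361; P_K = (1−ρ)ρ^10/(1−ρ^11) = 0.752239
λ_eff = λ(1 − P_K) = 26.8·(1 − 0.752239) = 26.8·0.247761 = 6.6400 /hr

Final: 6.6400 /hr


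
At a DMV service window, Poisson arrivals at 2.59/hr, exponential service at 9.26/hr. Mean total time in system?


W = 1/(μ−λ) = 1/(9.26 − 2.59) = 1/6.67 = 0.1499 hr

Final: 0.1499 hr


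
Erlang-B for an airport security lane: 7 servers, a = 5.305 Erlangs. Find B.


B(c,a) = (a^c/c!) / Σ_{k=0}^{c} a^k/k!
a^7/7! = 23.462116
Σ terms (k=0..7): 1.00000 + 5.30500 + 14.07151 + 24.88312 + 33.00124 + 35.01432 + 30.95849 + 23.46212 = 167.695812
B = 23.462116/167.695812 = 0.139909

Final: 0.139909


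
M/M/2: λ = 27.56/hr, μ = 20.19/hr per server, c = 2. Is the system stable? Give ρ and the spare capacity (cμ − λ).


Total capacity cμ = 2·20.19 = 40.38/hr
ρ = λ/(cμ) = 27.56/40.38 = 0.6825
Stable ⇔ ρ < 1: YES
Spare capacity = cμ − λ = 40.38 − 27.56 = 12.82/hr

Final: ρ = 0.6825; stable; margin = 12.82/hr


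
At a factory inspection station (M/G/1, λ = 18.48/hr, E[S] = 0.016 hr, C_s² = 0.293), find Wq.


ρ = λ·E[S] = 18.48·0.016 = 0.2957
E[S²] = E[S]²(1+C_s²) = 0.016²·(1+0.293) = 0.0003310
Wq = λ·E[S²]/(2(1−ρ)) = 18.48·0.0003310/(2·0.7043) = 0.004343 hr

Final: 0.004343 hr


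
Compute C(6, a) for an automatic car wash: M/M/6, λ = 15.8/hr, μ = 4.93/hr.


a = λ/μ = 3.2049; ρ = a/6 = 0.5341
P₀ = 0.039572 (from M/M/c formula)
C(c,a) = [a^c/(c!(1−ρ))]·P₀ = [1083.58006/(720·0.4659)]·0.039572
= 3.23056·0.039572 = 0.127839

Final: 0.127839


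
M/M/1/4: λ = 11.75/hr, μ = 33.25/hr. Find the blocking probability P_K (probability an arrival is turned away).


ρ = λ/μ = 11.75/33.25 = 0.3534
P_K = (1−ρ)ρ^K/(1−ρ^(K+1)) = (0.6466·0.015595)/(1 − 0.005511)
= 0.010084/0.994489 = 0.010140

Final: 0.010140


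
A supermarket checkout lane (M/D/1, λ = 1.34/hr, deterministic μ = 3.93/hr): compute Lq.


ρ = 1.34/3.93 = 0.3410
M/D/1: Lq = ρ²/(2(1−ρ)) = 0.1163/(2·0.6590) = 0.08820

Final: 0.08820


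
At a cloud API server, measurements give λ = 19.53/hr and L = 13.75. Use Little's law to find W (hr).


W = L/λ = 13.75/19.53 = 0.7040 hr

Final: 0.7040 hr


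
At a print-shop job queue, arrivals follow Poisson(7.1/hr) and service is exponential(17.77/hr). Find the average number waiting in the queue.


ρ = 7.1/17.77 = 0.3995
Lq = ρ²/(1−ρ) = 0.1596/0.6005 = 0.2659

Final: 0.2659


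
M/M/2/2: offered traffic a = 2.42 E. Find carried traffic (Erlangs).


B(2,2.42) = 0.461265 (Erlang-B)
Carried load = a(1 − B) = 2.42·(1 − 0.461265) = 2.42·0.538735 = 1.3037 E

Final: 1.3037 Erlangs


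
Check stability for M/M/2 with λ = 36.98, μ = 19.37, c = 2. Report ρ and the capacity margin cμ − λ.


Total capacity cμ = 2·19.37 = 38.74/hr
ρ = λ/(cμ) = 36.98/38.74 = 0.9546
Stable ⇔ ρ < 1: YES
Spare capacity = cμ − λ = 38.74 − 36.98 = 1.76/hr

Final: ρ = 0.9546; stable; margin = 1.76/hr


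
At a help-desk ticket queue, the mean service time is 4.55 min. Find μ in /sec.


μ = 1/(service time) in consistent units.
1 second = 0.0166667 min, so μ = 0.0166667/4.55 = 0.003663 per second

Final: 0.003663 /sec


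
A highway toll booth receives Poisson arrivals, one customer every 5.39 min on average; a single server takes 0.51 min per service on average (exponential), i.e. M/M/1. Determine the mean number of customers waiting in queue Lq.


λ = 60/5.39 = 11.1317 /hr
μ = 60/0.51 = 117.6471 /hr
ρ = λ/μ = 11.1317/117.6471 = 0.09462
Lq = ρ²/(1−ρ) = 0.008953/0.9054 = 0.009889

Final: 0.009889


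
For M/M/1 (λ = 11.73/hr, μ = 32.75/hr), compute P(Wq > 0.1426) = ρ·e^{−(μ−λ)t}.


ρ = 11.73/32.75 = 0.3582
P(Wq > t) = ρ·e^{−(μ−λ)t} = 0.3582·e^{−2.9975}
= 0.3582·0.049914 = 0.017878

Final: 0.017878


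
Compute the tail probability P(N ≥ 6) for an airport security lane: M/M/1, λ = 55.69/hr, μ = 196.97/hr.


ρ = 55.69/196.97 = 0.2827
P(N ≥ n) = ρ^n = 0.2827^6 = 0.0005108

Final: 0.0005108


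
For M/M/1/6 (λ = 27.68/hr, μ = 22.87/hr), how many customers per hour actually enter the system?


ρ = 1.2103; P_K = (1−ρ)ρ^6/(1−ρ^7) = 0.235733
λ_eff = λ(1 − P_K) = 27.68·(1 − 0.235733) = 27.68·0.764267 = 21.1549 /hr

Final: 21.1549 /hr


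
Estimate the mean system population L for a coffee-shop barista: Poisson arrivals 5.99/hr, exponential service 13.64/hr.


ρ = λ/μ = 5.99/13.64 = 0.4391
L = ρ/(1−ρ) = 0.4391/(1 − 0.4391) = 0.4391/0.5609 = 0.7830

Final: 0.7830


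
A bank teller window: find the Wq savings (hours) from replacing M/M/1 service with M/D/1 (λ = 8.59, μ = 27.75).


ρ = 8.59/27.75 = 0.3095
Wq(M/M/1) = ρ/(μ−λ) = 0.3095/19.16 = 0.01616 hr
Wq(M/D/1) = ρ/(2(μ−λ)) = 0.008078 hr
Savings = 0.01616 − 0.008078 = 0.008078 hr

Final: 0.008078 hr


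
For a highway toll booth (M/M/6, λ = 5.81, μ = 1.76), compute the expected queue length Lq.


a = λ/μ = 3.3011; ρ = a/6 = 0.5502
P₀ = 0.035770
Lq = P₀·a^c·ρ / (c!·(1−ρ)²) = 0.035770·1294.13859·0.5502/(720·0.20233)
= 0.17483

Final: 0.17483


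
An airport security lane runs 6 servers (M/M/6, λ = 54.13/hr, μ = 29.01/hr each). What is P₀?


a = λ/μ = 54.13/29.01 = 1.8659; ρ = a/c = 0.3110
Σ_{k=0}^{5} a^k/k! (terms k=0..5) = 1.00000 + 1.86591 + 1.74081 + 1.08273 + 0.50507 + 0.18848 = 6.38299
Tail: a^6/(6!(1−ρ)) = 42.20285/(720·0.6890) = 0.08507
P₀ = 1/(6.38299 + 0.08507) = 1/6.46806 = 0.154606

Final: 0.154606


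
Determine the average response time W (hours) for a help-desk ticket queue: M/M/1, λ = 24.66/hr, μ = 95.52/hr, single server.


W = 1/(μ−λ) = 1/(95.52 − 24.66) = 1/70.86 = 0.01411 hr

Final: 0.01411 hr


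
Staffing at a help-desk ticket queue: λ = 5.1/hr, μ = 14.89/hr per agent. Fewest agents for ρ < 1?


Stability requires cμ > λ ⇔ c > λ/μ.
λ/μ = 5.1/14.89 = 0.3425
Minimum integer c = ⌊0.3425⌋ + 1 = 1
Check: 1·14.89 = 14.89 > 5.1, while 0·14.89 = 0.00 ≤ 5.1

Final: 1 servers


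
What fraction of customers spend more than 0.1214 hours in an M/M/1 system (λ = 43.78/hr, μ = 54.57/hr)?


W ~ Exponential(μ−λ) for M/M/1.
μ − λ = 54.57 − 43.78 = 10.7900
P(W > t) = e^{−(μ−λ)t} = e^{−1.3099} = 0.269845

Final: 0.269845


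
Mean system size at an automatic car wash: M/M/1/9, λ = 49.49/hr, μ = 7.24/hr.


ρ = 49.49/7.24 = 6.8356
L = ρ[1 − (K+1)ρ^K + Kρ^(K+1)] / [(1−ρ)(1−ρ^(K+1))]
Numerator: 6.8356·(1 − 10·32584419.514700 + 9·222735210.190951) = 11475478011.438759
Denominator: (-5.8356)·(-222735209.190951) = 1299801462.474818
L = 11475478011.438759/1299801462.474818 = 8.8286

Final: 8.8286


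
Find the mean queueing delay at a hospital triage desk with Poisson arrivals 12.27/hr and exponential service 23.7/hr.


ρ = 12.27/23.7 = 0.5177
Wq = ρ/(μ−λ) = 0.5177/(23.7 − 12.27) = 0.5177/11.43 = 0.04529 hr

Final: 0.04529 hr


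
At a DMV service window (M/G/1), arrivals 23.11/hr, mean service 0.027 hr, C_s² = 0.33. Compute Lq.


ρ = λ·E[S] = 23.11·0.027 = 0.6240
Lq = ρ²(1+C_s²)/(2(1−ρ)) = 0.3893·(1+0.33)/(2·0.3760)
= 0.3893·1.3300/0.7521 = 0.68854

Final: 0.68854


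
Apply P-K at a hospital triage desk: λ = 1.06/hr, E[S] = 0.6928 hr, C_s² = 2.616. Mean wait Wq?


ρ = λ·E[S] = 1.06·0.6928 = 0.7344
E[S²] = E[S]²(1+C_s²) = 0.6928²·(1+2.616) = 1.735578
Wq = λ·E[S²]/(2(1−ρ)) = 1.06·1.735578/(2·0.2656) = 3.46290 hr

Final: 3.46290 hr


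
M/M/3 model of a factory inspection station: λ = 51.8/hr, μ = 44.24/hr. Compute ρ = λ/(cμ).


ρ = λ/(cμ) = 51.8/(3·44.24) = 51.8/132.72 = 0.3903

Final: 0.3903


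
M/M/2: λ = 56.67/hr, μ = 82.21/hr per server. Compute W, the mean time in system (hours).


a = 0.6893; ρ = 0.3447; P₀ = 0.487358
Lq = P₀·a^c·ρ/(c!(1−ρ)²) = 0.09293
Wq = Lq/λ = 0.09293/56.67 = 0.001640 hr
W = Wq + 1/μ = 0.001640 + 0.01216 = 0.01380 hr

Final: 0.01380 hr


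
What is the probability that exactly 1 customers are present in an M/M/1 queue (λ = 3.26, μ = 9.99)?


ρ = 3.26/9.99 = 0.3263
P_n = (1−ρ)·ρ^n = (1 − 0.3263)·0.3263^1 = 0.6737·0.326326 = 0.219837

Final: 0.219837


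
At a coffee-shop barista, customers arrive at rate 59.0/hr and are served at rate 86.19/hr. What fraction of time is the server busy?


ρ = λ/μ = 59.0/86.19 = 0.6845

Final: 0.6845


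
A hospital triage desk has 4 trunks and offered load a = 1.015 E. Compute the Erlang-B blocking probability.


B(c,a) = (a^c/c!) / Σ_{k=0}^{c} a^k/k!
a^4/4! = 0.044223
Σ terms (k=0..4): 1.00000 + 1.01500 + 0.51511 + 0.17428 + 0.04422 = 2.748616
B = 0.044223/2.748616 = 0.016089

Final: 0.016089


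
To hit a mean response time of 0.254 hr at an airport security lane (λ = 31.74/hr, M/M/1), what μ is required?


W = 1/(μ−λ) ⇒ μ − λ = 1/W = 1/0.254 = 3.9370
μ = λ + 1/W = 31.74 + 3.9370 = 35.6770 per hr

Final: 35.6770 /hr


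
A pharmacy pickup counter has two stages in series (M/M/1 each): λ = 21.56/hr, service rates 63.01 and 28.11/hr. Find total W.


Each node sees arrival rate λ = 21.56/hr (tandem ⇒ throughput preserved).
W₁ = 1/(μ₁−λ) = 1/(63.01−21.56) = 0.02413 hr
W₂ = 1/(μ₂−λ) = 1/(28.11−21.56) = 0.15267 hr
W_total = W₁ + W₂ = 0.02413 + 0.15267 = 0.17680 hr

Final: 0.17680 hr


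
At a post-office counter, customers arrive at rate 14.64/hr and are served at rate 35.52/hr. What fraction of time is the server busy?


ρ = λ/μ = 14.64/35.52 = 0.4122

Final: 0.4122


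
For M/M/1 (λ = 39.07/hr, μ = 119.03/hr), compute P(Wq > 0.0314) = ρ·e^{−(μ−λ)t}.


ρ = 39.07/119.03 = 0.3282
P(Wq > t) = ρ·e^{−(μ−λ)t} = 0.3282·e^{−2.5107}
= 0.3282·0.081208 = 0.026655

Final: 0.026655


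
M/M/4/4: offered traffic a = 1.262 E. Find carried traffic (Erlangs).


B(4,1.262) = 0.030205 (Erlang-B)
Carried load = a(1 − B) = 1.262·(1 − 0.030205) = 1.262·0.969795 = 1.2239 E

Final: 1.2239 Erlangs


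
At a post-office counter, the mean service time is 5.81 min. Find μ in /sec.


μ = 1/(service time) in consistent units.
1 second = 0.0166667 min, so μ = 0.0166667/5.81 = 0.002869 per second

Final: 0.002869 /sec


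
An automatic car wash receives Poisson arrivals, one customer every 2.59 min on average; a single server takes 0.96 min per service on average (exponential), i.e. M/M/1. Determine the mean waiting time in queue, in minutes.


λ = 60/2.59 = 23.1660 /hr
μ = 60/0.96 = 62.5000 /hr
ρ = λ/μ = 23.1660/62.5000 = 0.3707
Wq = ρ/(μ−λ) = 0.3707/(62.5000−23.1660) = 0.009423 hr
In minutes: 0.009423·60 = 0.5654 min

Final: 0.5654 min


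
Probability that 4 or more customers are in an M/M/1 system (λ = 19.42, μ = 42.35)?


ρ = 19.42/42.35 = 0.4586
P(N ≥ n) = ρ^n = 0.4586^4 = 0.044216

Final: 0.044216


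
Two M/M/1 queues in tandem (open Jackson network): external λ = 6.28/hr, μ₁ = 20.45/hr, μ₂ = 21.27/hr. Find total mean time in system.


Each node sees arrival rate λ = 6.28/hr (tandem ⇒ throughput preserved).
W₁ = 1/(μ₁−λ) = 1/(20.45−6.28) = 0.07057 hr
W₂ = 1/(μ₂−λ) = 1/(21.27−6.28) = 0.06671 hr
W_total = W₁ + W₂ = 0.07057 + 0.06671 = 0.13728 hr

Final: 0.13728 hr
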